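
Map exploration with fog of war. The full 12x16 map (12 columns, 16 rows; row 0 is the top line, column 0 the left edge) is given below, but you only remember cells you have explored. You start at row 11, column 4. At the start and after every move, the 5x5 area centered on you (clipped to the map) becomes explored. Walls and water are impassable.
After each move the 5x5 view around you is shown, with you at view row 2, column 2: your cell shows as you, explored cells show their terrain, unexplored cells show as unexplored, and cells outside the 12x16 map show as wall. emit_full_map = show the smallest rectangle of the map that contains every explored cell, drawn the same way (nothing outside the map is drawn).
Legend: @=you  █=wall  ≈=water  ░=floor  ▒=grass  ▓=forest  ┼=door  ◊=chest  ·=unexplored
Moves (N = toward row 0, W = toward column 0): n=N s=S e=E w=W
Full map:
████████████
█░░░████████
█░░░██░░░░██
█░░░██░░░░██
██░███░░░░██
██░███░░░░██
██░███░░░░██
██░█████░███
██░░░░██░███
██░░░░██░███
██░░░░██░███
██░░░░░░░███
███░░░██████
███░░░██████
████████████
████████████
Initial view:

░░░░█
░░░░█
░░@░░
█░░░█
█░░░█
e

░░░██
░░░██
░░@░░
░░░██
░░░██

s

░░░██
░░░░░
░░@██
░░░██
█████

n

░░░██
░░░██
░░@░░
░░░██
░░░██

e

░░██░
░░██░
░░@░░
░░███
░░███

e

░██░█
░██░█
░░@░█
░████
░████

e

██░██
██░██
░░@██
█████
█████

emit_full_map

░░░░██░██
░░░░██░██
░░░░░░@██
█░░░█████
█░░░█████
·█████···

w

░██░█
░██░█
░░@░█
░████
░████

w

░░██░
░░██░
░░@░░
░░███
░░███


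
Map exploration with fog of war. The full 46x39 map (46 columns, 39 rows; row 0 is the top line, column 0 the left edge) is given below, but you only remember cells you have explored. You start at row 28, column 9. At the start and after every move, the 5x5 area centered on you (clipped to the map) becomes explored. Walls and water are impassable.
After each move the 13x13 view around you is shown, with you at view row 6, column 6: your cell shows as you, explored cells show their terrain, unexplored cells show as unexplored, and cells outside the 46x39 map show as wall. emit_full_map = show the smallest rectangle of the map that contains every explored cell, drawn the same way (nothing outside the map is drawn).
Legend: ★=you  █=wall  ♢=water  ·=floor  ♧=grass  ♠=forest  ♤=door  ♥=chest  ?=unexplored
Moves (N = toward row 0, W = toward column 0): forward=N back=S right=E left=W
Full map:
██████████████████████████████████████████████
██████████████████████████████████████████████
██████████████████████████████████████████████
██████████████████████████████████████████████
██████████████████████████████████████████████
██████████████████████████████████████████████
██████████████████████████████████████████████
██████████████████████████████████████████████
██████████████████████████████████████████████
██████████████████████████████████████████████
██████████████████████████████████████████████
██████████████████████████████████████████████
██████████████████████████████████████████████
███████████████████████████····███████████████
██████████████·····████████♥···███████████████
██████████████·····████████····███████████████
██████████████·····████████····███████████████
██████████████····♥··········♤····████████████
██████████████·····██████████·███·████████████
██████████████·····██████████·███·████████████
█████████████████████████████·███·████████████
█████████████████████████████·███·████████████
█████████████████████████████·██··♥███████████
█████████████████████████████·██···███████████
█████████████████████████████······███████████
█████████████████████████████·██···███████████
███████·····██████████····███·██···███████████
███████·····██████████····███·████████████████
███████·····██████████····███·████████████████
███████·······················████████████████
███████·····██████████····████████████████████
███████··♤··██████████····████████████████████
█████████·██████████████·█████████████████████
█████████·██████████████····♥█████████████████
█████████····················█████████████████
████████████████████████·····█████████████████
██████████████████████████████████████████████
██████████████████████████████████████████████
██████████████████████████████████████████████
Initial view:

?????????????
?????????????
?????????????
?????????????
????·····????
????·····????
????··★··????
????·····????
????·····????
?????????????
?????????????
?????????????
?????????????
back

?????????????
?????????????
?????????????
????·····????
????·····????
????·····????
????··★··????
????·····????
????··♤··????
?????????????
?????????????
?????????????
?????????????

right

?????????????
?????????????
?????????????
???·····?????
???·····█????
???·····█????
???···★··????
???·····█????
???··♤··█????
?????????????
?????????????
?????????????
?????????????

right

?????????????
?????????????
?????????????
??·····??????
??·····██????
??·····██????
??····★··????
??·····██????
??··♤··██????
?????????????
?????????????
?????????????
?????????????

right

?????????????
?????????????
?????????????
?·····???????
?·····███????
?·····███????
?·····★··????
?·····███????
?··♤··███????
?????????????
?????????????
?????????????
?????????????

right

?????????????
?????????????
?????????????
·····????????
·····████????
·····████????
······★··????
·····████????
··♤··████????
?????????????
?????????????
?????????????
?????????????

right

?????????????
?????????????
?????????????
····?????????
····█████????
····█████????
······★··????
····█████????
·♤··█████????
?????????????
?????????????
?????????????
?????????????

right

?????????????
?????????????
?????????????
···??????????
···██████????
···██████????
······★··????
···██████????
♤··██████????
?????????????
?????????????
?????????????
?????????????

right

?????????????
?????????????
?????????????
··???????????
··███████????
··███████????
······★··????
··███████????
··███████????
?????????????
?????????????
?????????????
?????????????

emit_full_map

·····???????
·····███████
·····███████
·········★··
·····███████
··♤··███████

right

?????????????
?????????????
?????????????
·????????????
·████████????
·████████????
······★··????
·████████????
·████████????
?????????????
?????????????
?????????????
?????????????

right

?????????????
?????????????
?????????????
?????????????
█████████????
█████████????
······★··????
█████████????
█████████????
?????????????
?????????????
?????????????
?????????????

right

?????????????
?????????????
?????????????
?????????????
█████████????
█████████????
······★··????
█████████????
█████████????
?????????????
?????????????
?????????????
?????????????

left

?????????????
?????????????
?????????????
?????????????
██████████???
██████████???
······★···???
██████████???
██████████???
?????????????
?????????????
?????????????
?????????????


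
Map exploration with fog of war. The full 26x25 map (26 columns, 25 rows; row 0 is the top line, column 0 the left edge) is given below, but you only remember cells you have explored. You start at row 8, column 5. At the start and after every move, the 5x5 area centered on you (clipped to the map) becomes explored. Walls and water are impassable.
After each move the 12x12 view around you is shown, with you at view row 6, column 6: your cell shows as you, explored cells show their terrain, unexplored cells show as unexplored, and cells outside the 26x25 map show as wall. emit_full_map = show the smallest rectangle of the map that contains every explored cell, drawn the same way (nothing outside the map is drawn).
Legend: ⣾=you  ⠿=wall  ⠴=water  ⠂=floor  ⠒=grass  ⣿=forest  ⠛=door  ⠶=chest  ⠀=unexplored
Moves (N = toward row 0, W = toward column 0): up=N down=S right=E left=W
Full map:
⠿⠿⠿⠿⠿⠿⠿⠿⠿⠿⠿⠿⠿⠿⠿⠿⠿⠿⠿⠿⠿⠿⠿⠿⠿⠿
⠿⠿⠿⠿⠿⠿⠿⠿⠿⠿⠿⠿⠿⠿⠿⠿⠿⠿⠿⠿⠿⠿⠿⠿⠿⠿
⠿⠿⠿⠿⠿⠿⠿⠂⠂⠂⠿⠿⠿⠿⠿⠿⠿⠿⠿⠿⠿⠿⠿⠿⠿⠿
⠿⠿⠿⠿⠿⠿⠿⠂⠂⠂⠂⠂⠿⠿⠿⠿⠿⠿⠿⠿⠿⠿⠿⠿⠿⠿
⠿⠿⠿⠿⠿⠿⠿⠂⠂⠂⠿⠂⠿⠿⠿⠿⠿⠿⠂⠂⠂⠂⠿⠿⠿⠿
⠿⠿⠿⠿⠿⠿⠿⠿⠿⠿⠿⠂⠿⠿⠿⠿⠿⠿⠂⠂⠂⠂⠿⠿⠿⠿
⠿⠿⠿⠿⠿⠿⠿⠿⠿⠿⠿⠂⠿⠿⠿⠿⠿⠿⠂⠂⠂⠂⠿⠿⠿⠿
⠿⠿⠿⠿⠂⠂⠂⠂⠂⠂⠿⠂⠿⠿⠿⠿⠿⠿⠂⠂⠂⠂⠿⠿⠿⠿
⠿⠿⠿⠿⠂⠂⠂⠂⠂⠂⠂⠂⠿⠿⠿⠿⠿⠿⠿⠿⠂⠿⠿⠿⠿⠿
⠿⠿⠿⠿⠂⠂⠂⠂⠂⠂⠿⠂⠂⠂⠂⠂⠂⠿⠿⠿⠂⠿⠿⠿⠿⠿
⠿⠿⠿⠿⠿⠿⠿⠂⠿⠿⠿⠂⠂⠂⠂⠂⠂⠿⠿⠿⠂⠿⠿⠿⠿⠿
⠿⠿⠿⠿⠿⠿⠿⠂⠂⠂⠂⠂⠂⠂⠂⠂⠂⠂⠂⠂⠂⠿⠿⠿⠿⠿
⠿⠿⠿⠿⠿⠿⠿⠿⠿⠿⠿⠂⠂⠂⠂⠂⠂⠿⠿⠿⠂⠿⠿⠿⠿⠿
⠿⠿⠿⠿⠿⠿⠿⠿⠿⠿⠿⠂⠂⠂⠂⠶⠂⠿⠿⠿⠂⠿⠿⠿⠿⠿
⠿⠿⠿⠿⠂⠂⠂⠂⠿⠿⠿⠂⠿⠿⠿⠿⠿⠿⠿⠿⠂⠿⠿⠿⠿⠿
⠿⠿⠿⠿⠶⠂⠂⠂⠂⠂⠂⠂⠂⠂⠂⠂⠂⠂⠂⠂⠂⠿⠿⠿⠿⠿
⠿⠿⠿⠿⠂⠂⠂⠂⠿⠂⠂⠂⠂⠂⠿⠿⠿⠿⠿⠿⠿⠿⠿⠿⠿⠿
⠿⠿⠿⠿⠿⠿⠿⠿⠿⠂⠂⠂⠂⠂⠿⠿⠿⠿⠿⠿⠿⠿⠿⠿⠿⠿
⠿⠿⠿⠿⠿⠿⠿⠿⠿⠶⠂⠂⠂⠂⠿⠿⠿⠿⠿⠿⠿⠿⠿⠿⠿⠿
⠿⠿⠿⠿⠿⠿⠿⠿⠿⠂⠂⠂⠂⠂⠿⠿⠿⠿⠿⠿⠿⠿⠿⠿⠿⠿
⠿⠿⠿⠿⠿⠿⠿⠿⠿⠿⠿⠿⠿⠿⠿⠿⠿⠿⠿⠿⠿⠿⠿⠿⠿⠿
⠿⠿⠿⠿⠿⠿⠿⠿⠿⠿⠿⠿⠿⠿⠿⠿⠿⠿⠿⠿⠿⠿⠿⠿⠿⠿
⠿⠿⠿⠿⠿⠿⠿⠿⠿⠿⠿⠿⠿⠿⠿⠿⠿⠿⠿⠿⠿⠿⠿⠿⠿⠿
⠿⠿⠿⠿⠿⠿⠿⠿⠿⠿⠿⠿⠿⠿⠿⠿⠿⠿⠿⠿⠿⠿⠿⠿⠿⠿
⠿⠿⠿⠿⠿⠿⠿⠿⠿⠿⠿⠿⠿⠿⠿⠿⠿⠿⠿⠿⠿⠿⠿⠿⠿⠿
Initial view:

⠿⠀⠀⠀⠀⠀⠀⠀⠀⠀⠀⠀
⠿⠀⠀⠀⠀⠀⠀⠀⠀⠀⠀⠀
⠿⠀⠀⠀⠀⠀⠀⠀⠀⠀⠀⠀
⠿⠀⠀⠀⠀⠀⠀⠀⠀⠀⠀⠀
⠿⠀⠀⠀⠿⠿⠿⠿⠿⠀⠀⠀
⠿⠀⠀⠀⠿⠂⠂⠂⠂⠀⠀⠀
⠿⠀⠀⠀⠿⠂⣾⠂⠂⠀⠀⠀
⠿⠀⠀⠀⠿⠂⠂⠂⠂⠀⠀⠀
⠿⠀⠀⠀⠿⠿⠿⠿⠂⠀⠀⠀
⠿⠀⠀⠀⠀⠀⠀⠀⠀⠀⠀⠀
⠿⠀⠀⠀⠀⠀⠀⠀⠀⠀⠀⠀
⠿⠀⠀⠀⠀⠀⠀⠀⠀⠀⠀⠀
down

⠿⠀⠀⠀⠀⠀⠀⠀⠀⠀⠀⠀
⠿⠀⠀⠀⠀⠀⠀⠀⠀⠀⠀⠀
⠿⠀⠀⠀⠀⠀⠀⠀⠀⠀⠀⠀
⠿⠀⠀⠀⠿⠿⠿⠿⠿⠀⠀⠀
⠿⠀⠀⠀⠿⠂⠂⠂⠂⠀⠀⠀
⠿⠀⠀⠀⠿⠂⠂⠂⠂⠀⠀⠀
⠿⠀⠀⠀⠿⠂⣾⠂⠂⠀⠀⠀
⠿⠀⠀⠀⠿⠿⠿⠿⠂⠀⠀⠀
⠿⠀⠀⠀⠿⠿⠿⠿⠂⠀⠀⠀
⠿⠀⠀⠀⠀⠀⠀⠀⠀⠀⠀⠀
⠿⠀⠀⠀⠀⠀⠀⠀⠀⠀⠀⠀
⠿⠀⠀⠀⠀⠀⠀⠀⠀⠀⠀⠀

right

⠀⠀⠀⠀⠀⠀⠀⠀⠀⠀⠀⠀
⠀⠀⠀⠀⠀⠀⠀⠀⠀⠀⠀⠀
⠀⠀⠀⠀⠀⠀⠀⠀⠀⠀⠀⠀
⠀⠀⠀⠿⠿⠿⠿⠿⠀⠀⠀⠀
⠀⠀⠀⠿⠂⠂⠂⠂⠂⠀⠀⠀
⠀⠀⠀⠿⠂⠂⠂⠂⠂⠀⠀⠀
⠀⠀⠀⠿⠂⠂⣾⠂⠂⠀⠀⠀
⠀⠀⠀⠿⠿⠿⠿⠂⠿⠀⠀⠀
⠀⠀⠀⠿⠿⠿⠿⠂⠂⠀⠀⠀
⠀⠀⠀⠀⠀⠀⠀⠀⠀⠀⠀⠀
⠀⠀⠀⠀⠀⠀⠀⠀⠀⠀⠀⠀
⠀⠀⠀⠀⠀⠀⠀⠀⠀⠀⠀⠀

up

⠀⠀⠀⠀⠀⠀⠀⠀⠀⠀⠀⠀
⠀⠀⠀⠀⠀⠀⠀⠀⠀⠀⠀⠀
⠀⠀⠀⠀⠀⠀⠀⠀⠀⠀⠀⠀
⠀⠀⠀⠀⠀⠀⠀⠀⠀⠀⠀⠀
⠀⠀⠀⠿⠿⠿⠿⠿⠿⠀⠀⠀
⠀⠀⠀⠿⠂⠂⠂⠂⠂⠀⠀⠀
⠀⠀⠀⠿⠂⠂⣾⠂⠂⠀⠀⠀
⠀⠀⠀⠿⠂⠂⠂⠂⠂⠀⠀⠀
⠀⠀⠀⠿⠿⠿⠿⠂⠿⠀⠀⠀
⠀⠀⠀⠿⠿⠿⠿⠂⠂⠀⠀⠀
⠀⠀⠀⠀⠀⠀⠀⠀⠀⠀⠀⠀
⠀⠀⠀⠀⠀⠀⠀⠀⠀⠀⠀⠀

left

⠿⠀⠀⠀⠀⠀⠀⠀⠀⠀⠀⠀
⠿⠀⠀⠀⠀⠀⠀⠀⠀⠀⠀⠀
⠿⠀⠀⠀⠀⠀⠀⠀⠀⠀⠀⠀
⠿⠀⠀⠀⠀⠀⠀⠀⠀⠀⠀⠀
⠿⠀⠀⠀⠿⠿⠿⠿⠿⠿⠀⠀
⠿⠀⠀⠀⠿⠂⠂⠂⠂⠂⠀⠀
⠿⠀⠀⠀⠿⠂⣾⠂⠂⠂⠀⠀
⠿⠀⠀⠀⠿⠂⠂⠂⠂⠂⠀⠀
⠿⠀⠀⠀⠿⠿⠿⠿⠂⠿⠀⠀
⠿⠀⠀⠀⠿⠿⠿⠿⠂⠂⠀⠀
⠿⠀⠀⠀⠀⠀⠀⠀⠀⠀⠀⠀
⠿⠀⠀⠀⠀⠀⠀⠀⠀⠀⠀⠀

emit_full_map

⠿⠿⠿⠿⠿⠿
⠿⠂⠂⠂⠂⠂
⠿⠂⣾⠂⠂⠂
⠿⠂⠂⠂⠂⠂
⠿⠿⠿⠿⠂⠿
⠿⠿⠿⠿⠂⠂

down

⠿⠀⠀⠀⠀⠀⠀⠀⠀⠀⠀⠀
⠿⠀⠀⠀⠀⠀⠀⠀⠀⠀⠀⠀
⠿⠀⠀⠀⠀⠀⠀⠀⠀⠀⠀⠀
⠿⠀⠀⠀⠿⠿⠿⠿⠿⠿⠀⠀
⠿⠀⠀⠀⠿⠂⠂⠂⠂⠂⠀⠀
⠿⠀⠀⠀⠿⠂⠂⠂⠂⠂⠀⠀
⠿⠀⠀⠀⠿⠂⣾⠂⠂⠂⠀⠀
⠿⠀⠀⠀⠿⠿⠿⠿⠂⠿⠀⠀
⠿⠀⠀⠀⠿⠿⠿⠿⠂⠂⠀⠀
⠿⠀⠀⠀⠀⠀⠀⠀⠀⠀⠀⠀
⠿⠀⠀⠀⠀⠀⠀⠀⠀⠀⠀⠀
⠿⠀⠀⠀⠀⠀⠀⠀⠀⠀⠀⠀

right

⠀⠀⠀⠀⠀⠀⠀⠀⠀⠀⠀⠀
⠀⠀⠀⠀⠀⠀⠀⠀⠀⠀⠀⠀
⠀⠀⠀⠀⠀⠀⠀⠀⠀⠀⠀⠀
⠀⠀⠀⠿⠿⠿⠿⠿⠿⠀⠀⠀
⠀⠀⠀⠿⠂⠂⠂⠂⠂⠀⠀⠀
⠀⠀⠀⠿⠂⠂⠂⠂⠂⠀⠀⠀
⠀⠀⠀⠿⠂⠂⣾⠂⠂⠀⠀⠀
⠀⠀⠀⠿⠿⠿⠿⠂⠿⠀⠀⠀
⠀⠀⠀⠿⠿⠿⠿⠂⠂⠀⠀⠀
⠀⠀⠀⠀⠀⠀⠀⠀⠀⠀⠀⠀
⠀⠀⠀⠀⠀⠀⠀⠀⠀⠀⠀⠀
⠀⠀⠀⠀⠀⠀⠀⠀⠀⠀⠀⠀

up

⠀⠀⠀⠀⠀⠀⠀⠀⠀⠀⠀⠀
⠀⠀⠀⠀⠀⠀⠀⠀⠀⠀⠀⠀
⠀⠀⠀⠀⠀⠀⠀⠀⠀⠀⠀⠀
⠀⠀⠀⠀⠀⠀⠀⠀⠀⠀⠀⠀
⠀⠀⠀⠿⠿⠿⠿⠿⠿⠀⠀⠀
⠀⠀⠀⠿⠂⠂⠂⠂⠂⠀⠀⠀
⠀⠀⠀⠿⠂⠂⣾⠂⠂⠀⠀⠀
⠀⠀⠀⠿⠂⠂⠂⠂⠂⠀⠀⠀
⠀⠀⠀⠿⠿⠿⠿⠂⠿⠀⠀⠀
⠀⠀⠀⠿⠿⠿⠿⠂⠂⠀⠀⠀
⠀⠀⠀⠀⠀⠀⠀⠀⠀⠀⠀⠀
⠀⠀⠀⠀⠀⠀⠀⠀⠀⠀⠀⠀

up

⠀⠀⠀⠀⠀⠀⠀⠀⠀⠀⠀⠀
⠀⠀⠀⠀⠀⠀⠀⠀⠀⠀⠀⠀
⠀⠀⠀⠀⠀⠀⠀⠀⠀⠀⠀⠀
⠀⠀⠀⠀⠀⠀⠀⠀⠀⠀⠀⠀
⠀⠀⠀⠀⠿⠿⠿⠿⠿⠀⠀⠀
⠀⠀⠀⠿⠿⠿⠿⠿⠿⠀⠀⠀
⠀⠀⠀⠿⠂⠂⣾⠂⠂⠀⠀⠀
⠀⠀⠀⠿⠂⠂⠂⠂⠂⠀⠀⠀
⠀⠀⠀⠿⠂⠂⠂⠂⠂⠀⠀⠀
⠀⠀⠀⠿⠿⠿⠿⠂⠿⠀⠀⠀
⠀⠀⠀⠿⠿⠿⠿⠂⠂⠀⠀⠀
⠀⠀⠀⠀⠀⠀⠀⠀⠀⠀⠀⠀

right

⠀⠀⠀⠀⠀⠀⠀⠀⠀⠀⠀⠀
⠀⠀⠀⠀⠀⠀⠀⠀⠀⠀⠀⠀
⠀⠀⠀⠀⠀⠀⠀⠀⠀⠀⠀⠀
⠀⠀⠀⠀⠀⠀⠀⠀⠀⠀⠀⠀
⠀⠀⠀⠿⠿⠿⠿⠿⠿⠀⠀⠀
⠀⠀⠿⠿⠿⠿⠿⠿⠿⠀⠀⠀
⠀⠀⠿⠂⠂⠂⣾⠂⠂⠀⠀⠀
⠀⠀⠿⠂⠂⠂⠂⠂⠂⠀⠀⠀
⠀⠀⠿⠂⠂⠂⠂⠂⠂⠀⠀⠀
⠀⠀⠿⠿⠿⠿⠂⠿⠀⠀⠀⠀
⠀⠀⠿⠿⠿⠿⠂⠂⠀⠀⠀⠀
⠀⠀⠀⠀⠀⠀⠀⠀⠀⠀⠀⠀

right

⠀⠀⠀⠀⠀⠀⠀⠀⠀⠀⠀⠀
⠀⠀⠀⠀⠀⠀⠀⠀⠀⠀⠀⠀
⠀⠀⠀⠀⠀⠀⠀⠀⠀⠀⠀⠀
⠀⠀⠀⠀⠀⠀⠀⠀⠀⠀⠀⠀
⠀⠀⠿⠿⠿⠿⠿⠿⠿⠀⠀⠀
⠀⠿⠿⠿⠿⠿⠿⠿⠿⠀⠀⠀
⠀⠿⠂⠂⠂⠂⣾⠂⠿⠀⠀⠀
⠀⠿⠂⠂⠂⠂⠂⠂⠂⠀⠀⠀
⠀⠿⠂⠂⠂⠂⠂⠂⠿⠀⠀⠀
⠀⠿⠿⠿⠿⠂⠿⠀⠀⠀⠀⠀
⠀⠿⠿⠿⠿⠂⠂⠀⠀⠀⠀⠀
⠀⠀⠀⠀⠀⠀⠀⠀⠀⠀⠀⠀

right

⠀⠀⠀⠀⠀⠀⠀⠀⠀⠀⠀⠀
⠀⠀⠀⠀⠀⠀⠀⠀⠀⠀⠀⠀
⠀⠀⠀⠀⠀⠀⠀⠀⠀⠀⠀⠀
⠀⠀⠀⠀⠀⠀⠀⠀⠀⠀⠀⠀
⠀⠿⠿⠿⠿⠿⠿⠿⠂⠀⠀⠀
⠿⠿⠿⠿⠿⠿⠿⠿⠂⠀⠀⠀
⠿⠂⠂⠂⠂⠂⣾⠿⠂⠀⠀⠀
⠿⠂⠂⠂⠂⠂⠂⠂⠂⠀⠀⠀
⠿⠂⠂⠂⠂⠂⠂⠿⠂⠀⠀⠀
⠿⠿⠿⠿⠂⠿⠀⠀⠀⠀⠀⠀
⠿⠿⠿⠿⠂⠂⠀⠀⠀⠀⠀⠀
⠀⠀⠀⠀⠀⠀⠀⠀⠀⠀⠀⠀

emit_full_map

⠀⠿⠿⠿⠿⠿⠿⠿⠂
⠿⠿⠿⠿⠿⠿⠿⠿⠂
⠿⠂⠂⠂⠂⠂⣾⠿⠂
⠿⠂⠂⠂⠂⠂⠂⠂⠂
⠿⠂⠂⠂⠂⠂⠂⠿⠂
⠿⠿⠿⠿⠂⠿⠀⠀⠀
⠿⠿⠿⠿⠂⠂⠀⠀⠀

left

⠀⠀⠀⠀⠀⠀⠀⠀⠀⠀⠀⠀
⠀⠀⠀⠀⠀⠀⠀⠀⠀⠀⠀⠀
⠀⠀⠀⠀⠀⠀⠀⠀⠀⠀⠀⠀
⠀⠀⠀⠀⠀⠀⠀⠀⠀⠀⠀⠀
⠀⠀⠿⠿⠿⠿⠿⠿⠿⠂⠀⠀
⠀⠿⠿⠿⠿⠿⠿⠿⠿⠂⠀⠀
⠀⠿⠂⠂⠂⠂⣾⠂⠿⠂⠀⠀
⠀⠿⠂⠂⠂⠂⠂⠂⠂⠂⠀⠀
⠀⠿⠂⠂⠂⠂⠂⠂⠿⠂⠀⠀
⠀⠿⠿⠿⠿⠂⠿⠀⠀⠀⠀⠀
⠀⠿⠿⠿⠿⠂⠂⠀⠀⠀⠀⠀
⠀⠀⠀⠀⠀⠀⠀⠀⠀⠀⠀⠀

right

⠀⠀⠀⠀⠀⠀⠀⠀⠀⠀⠀⠀
⠀⠀⠀⠀⠀⠀⠀⠀⠀⠀⠀⠀
⠀⠀⠀⠀⠀⠀⠀⠀⠀⠀⠀⠀
⠀⠀⠀⠀⠀⠀⠀⠀⠀⠀⠀⠀
⠀⠿⠿⠿⠿⠿⠿⠿⠂⠀⠀⠀
⠿⠿⠿⠿⠿⠿⠿⠿⠂⠀⠀⠀
⠿⠂⠂⠂⠂⠂⣾⠿⠂⠀⠀⠀
⠿⠂⠂⠂⠂⠂⠂⠂⠂⠀⠀⠀
⠿⠂⠂⠂⠂⠂⠂⠿⠂⠀⠀⠀
⠿⠿⠿⠿⠂⠿⠀⠀⠀⠀⠀⠀
⠿⠿⠿⠿⠂⠂⠀⠀⠀⠀⠀⠀
⠀⠀⠀⠀⠀⠀⠀⠀⠀⠀⠀⠀

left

⠀⠀⠀⠀⠀⠀⠀⠀⠀⠀⠀⠀
⠀⠀⠀⠀⠀⠀⠀⠀⠀⠀⠀⠀
⠀⠀⠀⠀⠀⠀⠀⠀⠀⠀⠀⠀
⠀⠀⠀⠀⠀⠀⠀⠀⠀⠀⠀⠀
⠀⠀⠿⠿⠿⠿⠿⠿⠿⠂⠀⠀
⠀⠿⠿⠿⠿⠿⠿⠿⠿⠂⠀⠀
⠀⠿⠂⠂⠂⠂⣾⠂⠿⠂⠀⠀
⠀⠿⠂⠂⠂⠂⠂⠂⠂⠂⠀⠀
⠀⠿⠂⠂⠂⠂⠂⠂⠿⠂⠀⠀
⠀⠿⠿⠿⠿⠂⠿⠀⠀⠀⠀⠀
⠀⠿⠿⠿⠿⠂⠂⠀⠀⠀⠀⠀
⠀⠀⠀⠀⠀⠀⠀⠀⠀⠀⠀⠀


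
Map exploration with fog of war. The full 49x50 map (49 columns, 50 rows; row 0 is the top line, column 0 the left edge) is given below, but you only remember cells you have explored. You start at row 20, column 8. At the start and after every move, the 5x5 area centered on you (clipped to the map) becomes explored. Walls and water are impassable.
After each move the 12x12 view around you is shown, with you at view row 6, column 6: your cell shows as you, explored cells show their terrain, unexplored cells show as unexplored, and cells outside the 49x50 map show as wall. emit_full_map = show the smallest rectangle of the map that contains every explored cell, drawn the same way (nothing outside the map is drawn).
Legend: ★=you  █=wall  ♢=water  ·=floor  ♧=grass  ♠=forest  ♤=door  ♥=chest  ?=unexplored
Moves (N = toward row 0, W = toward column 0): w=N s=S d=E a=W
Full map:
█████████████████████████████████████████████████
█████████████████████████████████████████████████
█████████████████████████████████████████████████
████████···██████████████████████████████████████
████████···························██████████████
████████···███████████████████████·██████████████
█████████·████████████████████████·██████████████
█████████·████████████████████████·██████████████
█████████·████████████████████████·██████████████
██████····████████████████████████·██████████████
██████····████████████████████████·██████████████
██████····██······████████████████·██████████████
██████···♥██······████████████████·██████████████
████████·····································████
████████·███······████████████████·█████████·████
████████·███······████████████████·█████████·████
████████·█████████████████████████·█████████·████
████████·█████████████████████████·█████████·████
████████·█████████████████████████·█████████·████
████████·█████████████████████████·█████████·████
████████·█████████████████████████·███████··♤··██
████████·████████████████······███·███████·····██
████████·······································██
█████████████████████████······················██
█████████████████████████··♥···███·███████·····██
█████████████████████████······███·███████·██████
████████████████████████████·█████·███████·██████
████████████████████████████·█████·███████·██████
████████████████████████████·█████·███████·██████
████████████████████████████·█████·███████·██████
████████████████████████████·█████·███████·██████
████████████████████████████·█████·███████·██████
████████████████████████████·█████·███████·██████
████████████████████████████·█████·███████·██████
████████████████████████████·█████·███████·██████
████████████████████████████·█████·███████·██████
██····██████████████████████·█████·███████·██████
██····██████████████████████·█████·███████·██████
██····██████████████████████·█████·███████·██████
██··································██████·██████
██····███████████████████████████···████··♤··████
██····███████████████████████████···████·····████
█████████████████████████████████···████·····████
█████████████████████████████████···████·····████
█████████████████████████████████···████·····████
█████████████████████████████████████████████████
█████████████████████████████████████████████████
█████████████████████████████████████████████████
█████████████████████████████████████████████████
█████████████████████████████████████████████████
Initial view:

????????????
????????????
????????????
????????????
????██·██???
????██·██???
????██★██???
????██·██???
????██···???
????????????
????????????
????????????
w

????????????
????????????
????????????
????????????
????██·██???
????██·██???
????██★██???
????██·██???
????██·██???
????██···???
????????????
????????????

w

????????????
????????????
????????????
????????????
????██·██???
????██·██???
????██★██???
????██·██???
????██·██???
????██·██???
????██···???
????????????

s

????????????
????????????
????????????
????██·██???
????██·██???
????██·██???
????██★██???
????██·██???
????██·██???
????██···???
????????????
????????????

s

????????????
????????????
????██·██???
????██·██???
????██·██???
????██·██???
????██★██???
????██·██???
????██···???
????????????
????????????
????????????

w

????????????
????????????
????????????
????██·██???
????██·██???
????██·██???
????██★██???
????██·██???
????██·██???
????██···???
????????????
????????????

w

????????????
????????????
????????????
????????????
????██·██???
????██·██???
????██★██???
????██·██???
????██·██???
????██·██???
????██···???
????????????


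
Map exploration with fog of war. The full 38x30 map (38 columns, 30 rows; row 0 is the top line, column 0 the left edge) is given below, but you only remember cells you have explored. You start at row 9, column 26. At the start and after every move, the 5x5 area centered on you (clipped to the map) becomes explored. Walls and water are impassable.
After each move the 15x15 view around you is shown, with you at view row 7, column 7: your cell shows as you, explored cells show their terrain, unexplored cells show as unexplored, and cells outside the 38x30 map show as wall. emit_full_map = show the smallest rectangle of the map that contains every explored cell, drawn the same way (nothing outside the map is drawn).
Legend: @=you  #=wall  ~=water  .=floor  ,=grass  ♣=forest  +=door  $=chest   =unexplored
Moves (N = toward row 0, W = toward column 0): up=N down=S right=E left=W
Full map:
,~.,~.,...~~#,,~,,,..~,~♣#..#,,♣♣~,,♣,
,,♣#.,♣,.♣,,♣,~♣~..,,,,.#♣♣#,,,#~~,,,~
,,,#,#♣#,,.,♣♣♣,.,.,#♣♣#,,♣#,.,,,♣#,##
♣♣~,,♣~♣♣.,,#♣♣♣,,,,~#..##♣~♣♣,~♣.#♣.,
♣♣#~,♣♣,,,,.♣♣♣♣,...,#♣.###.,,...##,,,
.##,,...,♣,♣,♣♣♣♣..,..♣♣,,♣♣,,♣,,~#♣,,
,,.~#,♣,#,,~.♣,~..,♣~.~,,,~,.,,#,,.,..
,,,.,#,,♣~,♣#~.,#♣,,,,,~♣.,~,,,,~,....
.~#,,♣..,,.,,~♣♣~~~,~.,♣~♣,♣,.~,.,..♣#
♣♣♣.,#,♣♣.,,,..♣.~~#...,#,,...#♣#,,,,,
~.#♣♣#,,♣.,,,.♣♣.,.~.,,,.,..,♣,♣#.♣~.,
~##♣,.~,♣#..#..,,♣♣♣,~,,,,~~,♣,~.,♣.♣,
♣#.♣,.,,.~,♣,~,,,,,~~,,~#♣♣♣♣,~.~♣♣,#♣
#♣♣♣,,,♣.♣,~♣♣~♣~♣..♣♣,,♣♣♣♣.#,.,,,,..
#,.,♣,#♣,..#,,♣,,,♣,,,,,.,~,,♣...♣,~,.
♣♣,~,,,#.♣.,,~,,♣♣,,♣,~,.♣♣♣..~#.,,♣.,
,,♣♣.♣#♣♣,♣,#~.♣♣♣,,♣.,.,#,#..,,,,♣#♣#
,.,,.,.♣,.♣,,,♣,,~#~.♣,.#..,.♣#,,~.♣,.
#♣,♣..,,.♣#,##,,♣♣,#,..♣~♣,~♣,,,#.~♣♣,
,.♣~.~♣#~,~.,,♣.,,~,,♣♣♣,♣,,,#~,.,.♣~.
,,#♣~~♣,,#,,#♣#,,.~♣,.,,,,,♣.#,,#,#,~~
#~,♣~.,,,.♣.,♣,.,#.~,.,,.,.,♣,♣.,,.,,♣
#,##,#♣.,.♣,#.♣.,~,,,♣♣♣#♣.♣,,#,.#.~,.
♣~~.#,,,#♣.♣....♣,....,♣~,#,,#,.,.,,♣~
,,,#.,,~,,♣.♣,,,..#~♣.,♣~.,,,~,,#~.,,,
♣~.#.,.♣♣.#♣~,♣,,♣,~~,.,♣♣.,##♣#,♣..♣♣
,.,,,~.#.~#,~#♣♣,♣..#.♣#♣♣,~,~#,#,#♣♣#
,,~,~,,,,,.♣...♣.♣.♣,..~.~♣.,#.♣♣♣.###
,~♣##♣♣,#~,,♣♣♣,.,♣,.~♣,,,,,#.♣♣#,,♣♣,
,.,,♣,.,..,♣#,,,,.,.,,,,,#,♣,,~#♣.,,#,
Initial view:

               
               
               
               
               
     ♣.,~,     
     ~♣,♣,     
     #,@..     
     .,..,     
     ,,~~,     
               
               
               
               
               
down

               
               
               
               
     ♣.,~,     
     ~♣,♣,     
     #,,..     
     .,@.,     
     ,,~~,     
     #♣♣♣♣     
               
               
               
               
               

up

               
               
               
               
               
     ♣.,~,     
     ~♣,♣,     
     #,@..     
     .,..,     
     ,,~~,     
     #♣♣♣♣     
               
               
               
               

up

               
               
               
               
               
     ,,~,.     
     ♣.,~,     
     ~♣@♣,     
     #,,..     
     .,..,     
     ,,~~,     
     #♣♣♣♣     
               
               
               

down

               
               
               
               
     ,,~,.     
     ♣.,~,     
     ~♣,♣,     
     #,@..     
     .,..,     
     ,,~~,     
     #♣♣♣♣     
               
               
               
               

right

               
               
               
               
    ,,~,.      
    ♣.,~,,     
    ~♣,♣,.     
    #,,@..     
    .,..,♣     
    ,,~~,♣     
    #♣♣♣♣      
               
               
               
               

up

               
               
               
               
               
    ,,~,.,     
    ♣.,~,,     
    ~♣,@,.     
    #,,...     
    .,..,♣     
    ,,~~,♣     
    #♣♣♣♣      
               
               
               

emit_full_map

,,~,.,
♣.,~,,
~♣,@,.
#,,...
.,..,♣
,,~~,♣
#♣♣♣♣ 

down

               
               
               
               
    ,,~,.,     
    ♣.,~,,     
    ~♣,♣,.     
    #,,@..     
    .,..,♣     
    ,,~~,♣     
    #♣♣♣♣      
               
               
               
               

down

               
               
               
    ,,~,.,     
    ♣.,~,,     
    ~♣,♣,.     
    #,,...     
    .,.@,♣     
    ,,~~,♣     
    #♣♣♣♣,     
               
               
               
               
               

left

               
               
               
     ,,~,.,    
     ♣.,~,,    
     ~♣,♣,.    
     #,,...    
     .,@.,♣    
     ,,~~,♣    
     #♣♣♣♣,    
               
               
               
               
               

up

               
               
               
               
     ,,~,.,    
     ♣.,~,,    
     ~♣,♣,.    
     #,@...    
     .,..,♣    
     ,,~~,♣    
     #♣♣♣♣,    
               
               
               
               

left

               
               
               
               
      ,,~,.,   
     ~♣.,~,,   
     ♣~♣,♣,.   
     ,#@,...   
     ,.,..,♣   
     ,,,~~,♣   
      #♣♣♣♣,   
               
               
               
               

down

               
               
               
      ,,~,.,   
     ~♣.,~,,   
     ♣~♣,♣,.   
     ,#,,...   
     ,.@..,♣   
     ,,,~~,♣   
     ~#♣♣♣♣,   
               
               
               
               
               

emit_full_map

 ,,~,.,
~♣.,~,,
♣~♣,♣,.
,#,,...
,.@..,♣
,,,~~,♣
~#♣♣♣♣,

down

               
               
      ,,~,.,   
     ~♣.,~,,   
     ♣~♣,♣,.   
     ,#,,...   
     ,.,..,♣   
     ,,@~~,♣   
     ~#♣♣♣♣,   
     ,♣♣♣♣     
               
               
               
               
               

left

               
               
       ,,~,.,  
      ~♣.,~,,  
      ♣~♣,♣,.  
     .,#,,...  
     ,,.,..,♣  
     ,,@,~~,♣  
     ,~#♣♣♣♣,  
     ,,♣♣♣♣    
               
               
               
               
               

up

               
               
               
       ,,~,.,  
      ~♣.,~,,  
     ,♣~♣,♣,.  
     .,#,,...  
     ,,@,..,♣  
     ,,,,~~,♣  
     ,~#♣♣♣♣,  
     ,,♣♣♣♣    
               
               
               
               

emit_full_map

  ,,~,.,
 ~♣.,~,,
,♣~♣,♣,.
.,#,,...
,,@,..,♣
,,,,~~,♣
,~#♣♣♣♣,
,,♣♣♣♣  


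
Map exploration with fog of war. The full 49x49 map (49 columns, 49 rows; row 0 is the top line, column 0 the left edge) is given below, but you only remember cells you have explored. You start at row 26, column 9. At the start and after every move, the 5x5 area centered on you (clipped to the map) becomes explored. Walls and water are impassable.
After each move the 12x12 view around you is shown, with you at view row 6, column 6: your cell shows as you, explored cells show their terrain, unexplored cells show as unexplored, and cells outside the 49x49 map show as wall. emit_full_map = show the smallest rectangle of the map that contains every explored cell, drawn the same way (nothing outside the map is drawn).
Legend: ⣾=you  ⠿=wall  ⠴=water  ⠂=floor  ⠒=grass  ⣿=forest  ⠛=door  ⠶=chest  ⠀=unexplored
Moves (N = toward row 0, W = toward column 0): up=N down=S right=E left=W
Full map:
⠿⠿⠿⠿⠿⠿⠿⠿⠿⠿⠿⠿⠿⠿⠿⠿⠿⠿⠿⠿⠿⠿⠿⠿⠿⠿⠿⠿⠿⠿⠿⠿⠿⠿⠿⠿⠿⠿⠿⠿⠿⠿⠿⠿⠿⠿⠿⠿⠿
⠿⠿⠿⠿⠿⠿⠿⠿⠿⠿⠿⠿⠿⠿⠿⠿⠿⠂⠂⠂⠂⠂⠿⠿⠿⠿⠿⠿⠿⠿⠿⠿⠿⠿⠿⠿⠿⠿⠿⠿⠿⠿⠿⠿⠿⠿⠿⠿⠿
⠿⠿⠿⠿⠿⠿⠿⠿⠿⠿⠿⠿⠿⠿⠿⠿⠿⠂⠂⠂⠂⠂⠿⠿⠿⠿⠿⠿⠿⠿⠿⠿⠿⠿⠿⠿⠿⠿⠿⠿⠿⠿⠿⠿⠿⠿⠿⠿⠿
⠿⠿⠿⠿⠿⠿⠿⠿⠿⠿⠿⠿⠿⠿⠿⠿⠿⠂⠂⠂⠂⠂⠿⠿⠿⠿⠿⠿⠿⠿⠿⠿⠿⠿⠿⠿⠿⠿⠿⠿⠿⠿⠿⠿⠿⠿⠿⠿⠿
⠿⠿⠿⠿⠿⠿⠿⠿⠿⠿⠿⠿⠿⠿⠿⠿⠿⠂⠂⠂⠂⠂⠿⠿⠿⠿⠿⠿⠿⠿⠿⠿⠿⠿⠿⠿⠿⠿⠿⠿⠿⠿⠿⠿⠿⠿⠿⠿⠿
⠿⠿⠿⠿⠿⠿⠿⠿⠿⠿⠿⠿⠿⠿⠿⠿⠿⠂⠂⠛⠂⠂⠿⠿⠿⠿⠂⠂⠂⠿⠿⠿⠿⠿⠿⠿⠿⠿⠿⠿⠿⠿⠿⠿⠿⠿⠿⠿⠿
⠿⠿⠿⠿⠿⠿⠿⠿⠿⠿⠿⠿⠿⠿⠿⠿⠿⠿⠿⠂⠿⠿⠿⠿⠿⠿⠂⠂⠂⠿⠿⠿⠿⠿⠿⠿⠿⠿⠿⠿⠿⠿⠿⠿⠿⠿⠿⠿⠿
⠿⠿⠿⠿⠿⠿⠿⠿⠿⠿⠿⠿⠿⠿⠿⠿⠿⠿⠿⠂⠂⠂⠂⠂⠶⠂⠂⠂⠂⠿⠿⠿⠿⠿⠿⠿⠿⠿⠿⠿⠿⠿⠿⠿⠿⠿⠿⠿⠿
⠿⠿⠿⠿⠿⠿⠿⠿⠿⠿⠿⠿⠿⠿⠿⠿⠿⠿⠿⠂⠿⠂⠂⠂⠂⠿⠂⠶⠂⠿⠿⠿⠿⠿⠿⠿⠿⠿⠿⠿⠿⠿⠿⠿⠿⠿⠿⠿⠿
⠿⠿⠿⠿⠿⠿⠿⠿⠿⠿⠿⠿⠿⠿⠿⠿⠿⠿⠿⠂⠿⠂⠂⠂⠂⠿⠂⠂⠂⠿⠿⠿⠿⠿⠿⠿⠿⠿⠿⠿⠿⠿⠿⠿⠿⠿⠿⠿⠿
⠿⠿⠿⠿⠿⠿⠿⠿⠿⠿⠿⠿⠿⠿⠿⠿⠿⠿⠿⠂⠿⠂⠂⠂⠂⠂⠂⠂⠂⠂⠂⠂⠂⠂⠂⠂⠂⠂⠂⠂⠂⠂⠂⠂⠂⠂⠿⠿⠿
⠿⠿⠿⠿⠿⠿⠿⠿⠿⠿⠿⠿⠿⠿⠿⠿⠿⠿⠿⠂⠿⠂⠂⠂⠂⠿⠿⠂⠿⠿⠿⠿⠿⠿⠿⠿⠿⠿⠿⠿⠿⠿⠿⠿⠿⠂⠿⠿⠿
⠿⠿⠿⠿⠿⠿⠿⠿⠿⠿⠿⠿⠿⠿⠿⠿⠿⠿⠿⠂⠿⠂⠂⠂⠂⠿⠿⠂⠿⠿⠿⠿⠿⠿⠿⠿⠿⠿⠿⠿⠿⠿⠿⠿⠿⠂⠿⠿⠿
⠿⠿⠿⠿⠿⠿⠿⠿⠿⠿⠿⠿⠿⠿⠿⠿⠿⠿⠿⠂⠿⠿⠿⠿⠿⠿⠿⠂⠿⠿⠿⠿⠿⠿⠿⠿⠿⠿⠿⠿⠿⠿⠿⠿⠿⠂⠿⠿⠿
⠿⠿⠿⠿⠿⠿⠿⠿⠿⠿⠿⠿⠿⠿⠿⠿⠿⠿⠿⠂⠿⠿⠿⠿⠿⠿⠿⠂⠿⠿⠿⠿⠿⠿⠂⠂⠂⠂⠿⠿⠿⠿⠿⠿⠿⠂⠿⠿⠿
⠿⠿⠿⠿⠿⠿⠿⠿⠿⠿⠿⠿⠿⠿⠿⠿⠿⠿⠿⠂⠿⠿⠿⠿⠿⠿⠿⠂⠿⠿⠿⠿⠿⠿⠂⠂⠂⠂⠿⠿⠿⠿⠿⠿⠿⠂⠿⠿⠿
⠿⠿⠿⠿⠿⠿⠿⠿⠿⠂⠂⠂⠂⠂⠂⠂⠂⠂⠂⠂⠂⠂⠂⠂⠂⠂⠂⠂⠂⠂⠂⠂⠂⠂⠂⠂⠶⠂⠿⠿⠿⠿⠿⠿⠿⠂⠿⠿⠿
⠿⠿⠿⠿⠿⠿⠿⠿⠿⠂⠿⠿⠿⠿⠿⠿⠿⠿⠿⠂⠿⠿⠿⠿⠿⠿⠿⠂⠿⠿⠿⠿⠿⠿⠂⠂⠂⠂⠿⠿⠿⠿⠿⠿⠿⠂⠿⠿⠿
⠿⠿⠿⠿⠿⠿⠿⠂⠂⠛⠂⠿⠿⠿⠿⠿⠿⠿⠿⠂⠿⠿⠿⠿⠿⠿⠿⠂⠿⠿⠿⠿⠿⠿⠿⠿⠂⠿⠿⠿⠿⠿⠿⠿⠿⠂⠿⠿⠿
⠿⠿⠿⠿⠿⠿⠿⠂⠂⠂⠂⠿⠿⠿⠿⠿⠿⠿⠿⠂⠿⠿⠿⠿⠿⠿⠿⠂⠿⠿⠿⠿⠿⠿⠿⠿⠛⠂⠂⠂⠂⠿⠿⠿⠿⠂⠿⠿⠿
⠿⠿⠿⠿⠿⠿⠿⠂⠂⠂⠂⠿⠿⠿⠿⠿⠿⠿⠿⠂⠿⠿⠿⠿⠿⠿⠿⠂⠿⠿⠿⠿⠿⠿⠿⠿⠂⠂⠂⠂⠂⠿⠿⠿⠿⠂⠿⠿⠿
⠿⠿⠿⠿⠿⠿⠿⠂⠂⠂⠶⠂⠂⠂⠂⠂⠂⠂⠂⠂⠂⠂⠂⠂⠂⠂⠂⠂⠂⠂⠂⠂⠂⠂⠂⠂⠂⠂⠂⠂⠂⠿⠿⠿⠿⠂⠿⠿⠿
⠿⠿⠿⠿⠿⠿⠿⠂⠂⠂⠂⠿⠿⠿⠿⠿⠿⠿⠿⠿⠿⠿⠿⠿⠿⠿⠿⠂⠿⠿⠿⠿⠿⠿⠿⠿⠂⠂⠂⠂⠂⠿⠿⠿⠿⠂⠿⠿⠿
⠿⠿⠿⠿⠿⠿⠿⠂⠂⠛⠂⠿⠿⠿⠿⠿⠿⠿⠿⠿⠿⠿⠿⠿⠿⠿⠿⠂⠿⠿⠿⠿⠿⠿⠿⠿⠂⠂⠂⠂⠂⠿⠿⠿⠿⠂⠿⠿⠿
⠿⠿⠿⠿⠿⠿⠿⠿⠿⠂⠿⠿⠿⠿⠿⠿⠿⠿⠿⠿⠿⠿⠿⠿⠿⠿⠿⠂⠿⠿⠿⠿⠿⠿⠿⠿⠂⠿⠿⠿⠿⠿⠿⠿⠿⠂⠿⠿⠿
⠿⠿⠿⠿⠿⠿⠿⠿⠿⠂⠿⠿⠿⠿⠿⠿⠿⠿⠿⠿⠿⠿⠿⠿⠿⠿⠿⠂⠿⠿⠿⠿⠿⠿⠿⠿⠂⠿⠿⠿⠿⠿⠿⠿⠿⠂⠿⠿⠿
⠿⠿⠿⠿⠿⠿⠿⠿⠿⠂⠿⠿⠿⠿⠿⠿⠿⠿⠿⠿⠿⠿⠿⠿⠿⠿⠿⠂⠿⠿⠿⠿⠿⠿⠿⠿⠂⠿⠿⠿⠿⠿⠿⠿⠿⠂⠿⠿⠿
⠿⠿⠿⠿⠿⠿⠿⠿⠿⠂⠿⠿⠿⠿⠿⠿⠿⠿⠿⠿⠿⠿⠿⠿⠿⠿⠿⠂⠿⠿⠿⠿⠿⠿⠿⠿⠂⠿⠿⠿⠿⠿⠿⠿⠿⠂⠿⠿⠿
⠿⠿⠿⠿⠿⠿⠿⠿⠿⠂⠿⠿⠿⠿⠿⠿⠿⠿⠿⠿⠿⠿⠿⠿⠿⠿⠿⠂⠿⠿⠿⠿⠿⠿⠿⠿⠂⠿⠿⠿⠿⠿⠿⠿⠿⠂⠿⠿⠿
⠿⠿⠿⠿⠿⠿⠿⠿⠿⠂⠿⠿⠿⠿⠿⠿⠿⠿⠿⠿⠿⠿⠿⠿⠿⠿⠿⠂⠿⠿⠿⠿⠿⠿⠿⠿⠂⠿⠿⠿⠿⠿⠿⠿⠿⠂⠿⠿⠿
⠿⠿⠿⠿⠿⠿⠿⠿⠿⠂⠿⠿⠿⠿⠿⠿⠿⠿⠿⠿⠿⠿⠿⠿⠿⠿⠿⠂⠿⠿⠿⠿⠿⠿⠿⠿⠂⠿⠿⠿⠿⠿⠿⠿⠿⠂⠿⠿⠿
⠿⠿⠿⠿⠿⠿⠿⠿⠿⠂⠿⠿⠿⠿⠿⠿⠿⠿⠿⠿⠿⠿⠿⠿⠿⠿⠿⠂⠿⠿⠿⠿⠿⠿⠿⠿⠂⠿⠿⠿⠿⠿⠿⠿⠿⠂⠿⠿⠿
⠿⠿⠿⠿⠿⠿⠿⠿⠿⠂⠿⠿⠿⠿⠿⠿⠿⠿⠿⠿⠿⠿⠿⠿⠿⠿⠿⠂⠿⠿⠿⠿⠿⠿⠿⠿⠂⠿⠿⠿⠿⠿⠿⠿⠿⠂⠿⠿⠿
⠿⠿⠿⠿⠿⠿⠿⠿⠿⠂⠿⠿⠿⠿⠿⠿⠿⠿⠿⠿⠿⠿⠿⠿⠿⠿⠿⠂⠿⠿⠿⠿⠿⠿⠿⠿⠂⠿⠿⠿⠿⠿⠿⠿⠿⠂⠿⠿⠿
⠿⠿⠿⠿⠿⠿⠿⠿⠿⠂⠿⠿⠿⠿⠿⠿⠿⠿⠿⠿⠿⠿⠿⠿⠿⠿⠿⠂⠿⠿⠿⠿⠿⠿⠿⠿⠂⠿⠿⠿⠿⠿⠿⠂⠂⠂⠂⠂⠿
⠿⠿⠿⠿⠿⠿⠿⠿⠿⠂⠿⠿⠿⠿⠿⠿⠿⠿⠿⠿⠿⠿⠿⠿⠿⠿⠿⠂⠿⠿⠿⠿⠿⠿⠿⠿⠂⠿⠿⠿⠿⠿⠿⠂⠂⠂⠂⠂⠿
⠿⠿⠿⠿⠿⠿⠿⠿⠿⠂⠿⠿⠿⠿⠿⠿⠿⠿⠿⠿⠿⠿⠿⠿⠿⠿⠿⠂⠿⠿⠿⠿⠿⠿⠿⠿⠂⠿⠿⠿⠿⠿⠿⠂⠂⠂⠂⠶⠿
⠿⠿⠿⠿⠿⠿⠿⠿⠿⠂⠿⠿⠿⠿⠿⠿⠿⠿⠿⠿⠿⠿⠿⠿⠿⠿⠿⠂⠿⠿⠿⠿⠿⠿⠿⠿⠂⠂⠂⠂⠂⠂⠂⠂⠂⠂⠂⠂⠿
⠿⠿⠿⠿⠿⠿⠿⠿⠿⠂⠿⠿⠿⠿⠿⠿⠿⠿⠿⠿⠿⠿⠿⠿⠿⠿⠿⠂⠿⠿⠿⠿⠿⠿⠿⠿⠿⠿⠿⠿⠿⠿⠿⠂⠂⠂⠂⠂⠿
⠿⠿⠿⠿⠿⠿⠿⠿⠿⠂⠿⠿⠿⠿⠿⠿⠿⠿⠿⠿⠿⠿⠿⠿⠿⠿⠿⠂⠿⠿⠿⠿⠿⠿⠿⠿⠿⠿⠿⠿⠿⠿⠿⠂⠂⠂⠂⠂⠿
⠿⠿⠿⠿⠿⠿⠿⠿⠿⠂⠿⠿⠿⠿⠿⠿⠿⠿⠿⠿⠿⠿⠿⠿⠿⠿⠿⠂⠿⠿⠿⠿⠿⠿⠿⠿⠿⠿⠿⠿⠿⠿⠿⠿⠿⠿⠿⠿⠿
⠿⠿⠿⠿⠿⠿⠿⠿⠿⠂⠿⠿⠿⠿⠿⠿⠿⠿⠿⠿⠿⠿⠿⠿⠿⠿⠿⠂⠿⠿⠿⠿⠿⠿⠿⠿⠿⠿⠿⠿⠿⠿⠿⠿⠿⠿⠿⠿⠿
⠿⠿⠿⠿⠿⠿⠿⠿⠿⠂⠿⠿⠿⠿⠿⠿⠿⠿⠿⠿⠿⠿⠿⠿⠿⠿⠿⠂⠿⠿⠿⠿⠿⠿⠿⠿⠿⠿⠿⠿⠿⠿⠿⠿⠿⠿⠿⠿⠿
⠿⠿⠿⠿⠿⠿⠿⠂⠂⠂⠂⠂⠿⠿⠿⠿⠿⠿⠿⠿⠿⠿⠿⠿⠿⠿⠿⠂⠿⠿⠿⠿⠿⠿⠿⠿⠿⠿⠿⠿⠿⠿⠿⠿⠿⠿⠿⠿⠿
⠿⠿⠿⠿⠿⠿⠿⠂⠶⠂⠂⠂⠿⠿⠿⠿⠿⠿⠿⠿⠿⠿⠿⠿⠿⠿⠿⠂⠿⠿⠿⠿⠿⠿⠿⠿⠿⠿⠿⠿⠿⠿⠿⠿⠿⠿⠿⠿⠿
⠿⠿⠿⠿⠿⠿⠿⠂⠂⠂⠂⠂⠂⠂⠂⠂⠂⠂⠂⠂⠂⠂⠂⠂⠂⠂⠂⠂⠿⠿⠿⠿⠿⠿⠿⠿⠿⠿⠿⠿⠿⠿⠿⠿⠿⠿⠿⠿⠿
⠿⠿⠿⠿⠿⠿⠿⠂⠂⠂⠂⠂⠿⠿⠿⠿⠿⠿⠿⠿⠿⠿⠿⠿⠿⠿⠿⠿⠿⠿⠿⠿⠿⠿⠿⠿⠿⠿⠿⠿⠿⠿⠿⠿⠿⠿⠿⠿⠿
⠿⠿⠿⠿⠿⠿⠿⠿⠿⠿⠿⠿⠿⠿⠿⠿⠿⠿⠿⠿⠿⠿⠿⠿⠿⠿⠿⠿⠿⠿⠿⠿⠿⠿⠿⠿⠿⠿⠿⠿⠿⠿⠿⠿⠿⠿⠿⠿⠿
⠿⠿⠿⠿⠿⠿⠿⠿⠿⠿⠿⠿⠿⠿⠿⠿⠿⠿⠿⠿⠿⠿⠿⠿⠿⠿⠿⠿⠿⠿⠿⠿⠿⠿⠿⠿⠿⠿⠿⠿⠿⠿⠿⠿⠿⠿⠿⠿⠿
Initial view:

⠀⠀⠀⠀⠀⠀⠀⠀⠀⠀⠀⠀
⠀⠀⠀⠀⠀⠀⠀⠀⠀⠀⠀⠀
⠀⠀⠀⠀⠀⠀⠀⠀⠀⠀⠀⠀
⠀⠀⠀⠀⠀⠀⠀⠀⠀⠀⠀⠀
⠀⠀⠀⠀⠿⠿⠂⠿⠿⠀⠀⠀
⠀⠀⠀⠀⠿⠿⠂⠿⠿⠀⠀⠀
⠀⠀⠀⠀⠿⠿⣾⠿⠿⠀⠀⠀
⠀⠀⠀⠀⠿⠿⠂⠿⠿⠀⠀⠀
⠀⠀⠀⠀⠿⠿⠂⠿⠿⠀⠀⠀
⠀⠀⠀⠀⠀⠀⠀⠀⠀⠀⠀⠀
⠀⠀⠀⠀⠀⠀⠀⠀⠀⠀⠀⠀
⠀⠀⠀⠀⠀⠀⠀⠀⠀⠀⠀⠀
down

⠀⠀⠀⠀⠀⠀⠀⠀⠀⠀⠀⠀
⠀⠀⠀⠀⠀⠀⠀⠀⠀⠀⠀⠀
⠀⠀⠀⠀⠀⠀⠀⠀⠀⠀⠀⠀
⠀⠀⠀⠀⠿⠿⠂⠿⠿⠀⠀⠀
⠀⠀⠀⠀⠿⠿⠂⠿⠿⠀⠀⠀
⠀⠀⠀⠀⠿⠿⠂⠿⠿⠀⠀⠀
⠀⠀⠀⠀⠿⠿⣾⠿⠿⠀⠀⠀
⠀⠀⠀⠀⠿⠿⠂⠿⠿⠀⠀⠀
⠀⠀⠀⠀⠿⠿⠂⠿⠿⠀⠀⠀
⠀⠀⠀⠀⠀⠀⠀⠀⠀⠀⠀⠀
⠀⠀⠀⠀⠀⠀⠀⠀⠀⠀⠀⠀
⠀⠀⠀⠀⠀⠀⠀⠀⠀⠀⠀⠀

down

⠀⠀⠀⠀⠀⠀⠀⠀⠀⠀⠀⠀
⠀⠀⠀⠀⠀⠀⠀⠀⠀⠀⠀⠀
⠀⠀⠀⠀⠿⠿⠂⠿⠿⠀⠀⠀
⠀⠀⠀⠀⠿⠿⠂⠿⠿⠀⠀⠀
⠀⠀⠀⠀⠿⠿⠂⠿⠿⠀⠀⠀
⠀⠀⠀⠀⠿⠿⠂⠿⠿⠀⠀⠀
⠀⠀⠀⠀⠿⠿⣾⠿⠿⠀⠀⠀
⠀⠀⠀⠀⠿⠿⠂⠿⠿⠀⠀⠀
⠀⠀⠀⠀⠿⠿⠂⠿⠿⠀⠀⠀
⠀⠀⠀⠀⠀⠀⠀⠀⠀⠀⠀⠀
⠀⠀⠀⠀⠀⠀⠀⠀⠀⠀⠀⠀
⠀⠀⠀⠀⠀⠀⠀⠀⠀⠀⠀⠀

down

⠀⠀⠀⠀⠀⠀⠀⠀⠀⠀⠀⠀
⠀⠀⠀⠀⠿⠿⠂⠿⠿⠀⠀⠀
⠀⠀⠀⠀⠿⠿⠂⠿⠿⠀⠀⠀
⠀⠀⠀⠀⠿⠿⠂⠿⠿⠀⠀⠀
⠀⠀⠀⠀⠿⠿⠂⠿⠿⠀⠀⠀
⠀⠀⠀⠀⠿⠿⠂⠿⠿⠀⠀⠀
⠀⠀⠀⠀⠿⠿⣾⠿⠿⠀⠀⠀
⠀⠀⠀⠀⠿⠿⠂⠿⠿⠀⠀⠀
⠀⠀⠀⠀⠿⠿⠂⠿⠿⠀⠀⠀
⠀⠀⠀⠀⠀⠀⠀⠀⠀⠀⠀⠀
⠀⠀⠀⠀⠀⠀⠀⠀⠀⠀⠀⠀
⠀⠀⠀⠀⠀⠀⠀⠀⠀⠀⠀⠀

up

⠀⠀⠀⠀⠀⠀⠀⠀⠀⠀⠀⠀
⠀⠀⠀⠀⠀⠀⠀⠀⠀⠀⠀⠀
⠀⠀⠀⠀⠿⠿⠂⠿⠿⠀⠀⠀
⠀⠀⠀⠀⠿⠿⠂⠿⠿⠀⠀⠀
⠀⠀⠀⠀⠿⠿⠂⠿⠿⠀⠀⠀
⠀⠀⠀⠀⠿⠿⠂⠿⠿⠀⠀⠀
⠀⠀⠀⠀⠿⠿⣾⠿⠿⠀⠀⠀
⠀⠀⠀⠀⠿⠿⠂⠿⠿⠀⠀⠀
⠀⠀⠀⠀⠿⠿⠂⠿⠿⠀⠀⠀
⠀⠀⠀⠀⠿⠿⠂⠿⠿⠀⠀⠀
⠀⠀⠀⠀⠀⠀⠀⠀⠀⠀⠀⠀
⠀⠀⠀⠀⠀⠀⠀⠀⠀⠀⠀⠀

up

⠀⠀⠀⠀⠀⠀⠀⠀⠀⠀⠀⠀
⠀⠀⠀⠀⠀⠀⠀⠀⠀⠀⠀⠀
⠀⠀⠀⠀⠀⠀⠀⠀⠀⠀⠀⠀
⠀⠀⠀⠀⠿⠿⠂⠿⠿⠀⠀⠀
⠀⠀⠀⠀⠿⠿⠂⠿⠿⠀⠀⠀
⠀⠀⠀⠀⠿⠿⠂⠿⠿⠀⠀⠀
⠀⠀⠀⠀⠿⠿⣾⠿⠿⠀⠀⠀
⠀⠀⠀⠀⠿⠿⠂⠿⠿⠀⠀⠀
⠀⠀⠀⠀⠿⠿⠂⠿⠿⠀⠀⠀
⠀⠀⠀⠀⠿⠿⠂⠿⠿⠀⠀⠀
⠀⠀⠀⠀⠿⠿⠂⠿⠿⠀⠀⠀
⠀⠀⠀⠀⠀⠀⠀⠀⠀⠀⠀⠀

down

⠀⠀⠀⠀⠀⠀⠀⠀⠀⠀⠀⠀
⠀⠀⠀⠀⠀⠀⠀⠀⠀⠀⠀⠀
⠀⠀⠀⠀⠿⠿⠂⠿⠿⠀⠀⠀
⠀⠀⠀⠀⠿⠿⠂⠿⠿⠀⠀⠀
⠀⠀⠀⠀⠿⠿⠂⠿⠿⠀⠀⠀
⠀⠀⠀⠀⠿⠿⠂⠿⠿⠀⠀⠀
⠀⠀⠀⠀⠿⠿⣾⠿⠿⠀⠀⠀
⠀⠀⠀⠀⠿⠿⠂⠿⠿⠀⠀⠀
⠀⠀⠀⠀⠿⠿⠂⠿⠿⠀⠀⠀
⠀⠀⠀⠀⠿⠿⠂⠿⠿⠀⠀⠀
⠀⠀⠀⠀⠀⠀⠀⠀⠀⠀⠀⠀
⠀⠀⠀⠀⠀⠀⠀⠀⠀⠀⠀⠀

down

⠀⠀⠀⠀⠀⠀⠀⠀⠀⠀⠀⠀
⠀⠀⠀⠀⠿⠿⠂⠿⠿⠀⠀⠀
⠀⠀⠀⠀⠿⠿⠂⠿⠿⠀⠀⠀
⠀⠀⠀⠀⠿⠿⠂⠿⠿⠀⠀⠀
⠀⠀⠀⠀⠿⠿⠂⠿⠿⠀⠀⠀
⠀⠀⠀⠀⠿⠿⠂⠿⠿⠀⠀⠀
⠀⠀⠀⠀⠿⠿⣾⠿⠿⠀⠀⠀
⠀⠀⠀⠀⠿⠿⠂⠿⠿⠀⠀⠀
⠀⠀⠀⠀⠿⠿⠂⠿⠿⠀⠀⠀
⠀⠀⠀⠀⠀⠀⠀⠀⠀⠀⠀⠀
⠀⠀⠀⠀⠀⠀⠀⠀⠀⠀⠀⠀
⠀⠀⠀⠀⠀⠀⠀⠀⠀⠀⠀⠀

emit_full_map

⠿⠿⠂⠿⠿
⠿⠿⠂⠿⠿
⠿⠿⠂⠿⠿
⠿⠿⠂⠿⠿
⠿⠿⠂⠿⠿
⠿⠿⣾⠿⠿
⠿⠿⠂⠿⠿
⠿⠿⠂⠿⠿
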